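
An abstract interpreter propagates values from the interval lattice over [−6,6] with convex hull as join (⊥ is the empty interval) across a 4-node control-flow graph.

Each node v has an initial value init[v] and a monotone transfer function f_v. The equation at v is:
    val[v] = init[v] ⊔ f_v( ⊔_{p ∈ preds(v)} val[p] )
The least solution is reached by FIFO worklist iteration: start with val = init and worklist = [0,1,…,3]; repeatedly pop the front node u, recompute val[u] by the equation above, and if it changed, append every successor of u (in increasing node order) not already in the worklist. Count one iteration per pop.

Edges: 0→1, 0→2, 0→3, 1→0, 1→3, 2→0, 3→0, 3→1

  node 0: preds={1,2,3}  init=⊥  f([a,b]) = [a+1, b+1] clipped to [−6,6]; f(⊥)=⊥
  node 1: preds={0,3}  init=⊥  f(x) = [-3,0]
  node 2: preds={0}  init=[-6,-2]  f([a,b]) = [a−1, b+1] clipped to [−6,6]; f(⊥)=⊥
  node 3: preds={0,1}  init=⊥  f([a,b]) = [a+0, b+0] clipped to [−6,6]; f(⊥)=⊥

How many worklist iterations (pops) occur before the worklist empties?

22

Trace (22 dequeues):
  [1] u=0 | in [-6,-2] | out [-5,-1] | prev ⊥ | push {}
  [2] u=1 | in [-5,-1] | out [-3,0] | prev ⊥ | push {0}
  [3] u=2 | in [-5,-1] | out [-6,0] | prev [-6,-2] | push {}
  [4] u=3 | in [-5,0] | out [-5,0] | prev ⊥ | push {1}
  [5] u=0 | in [-6,0] | out [-5,1] | prev [-5,-1] | push {2,3}
  [6] u=1 | in [-5,1] | out [-3,0] | ==
  [7] u=2 | in [-5,1] | out [-6,2] | prev [-6,0] | push {0}
  [8] u=3 | in [-5,1] | out [-5,1] | prev [-5,0] | push {1}
  [9] u=0 | in [-6,2] | out [-5,3] | prev [-5,1] | push {2,3}
  [10] u=1 | in [-5,3] | out [-3,0] | ==
  [11] u=2 | in [-5,3] | out [-6,4] | prev [-6,2] | push {0}
  [12] u=3 | in [-5,3] | out [-5,3] | prev [-5,1] | push {1}
  [13] u=0 | in [-6,4] | out [-5,5] | prev [-5,3] | push {2,3}
  [14] u=1 | in [-5,5] | out [-3,0] | ==
  [15] u=2 | in [-5,5] | out [-6,6] | prev [-6,4] | push {0}
  [16] u=3 | in [-5,5] | out [-5,5] | prev [-5,3] | push {1}
  [17] u=0 | in [-6,6] | out [-5,6] | prev [-5,5] | push {2,3}
  [18] u=1 | in [-5,6] | out [-3,0] | ==
  [19] u=2 | in [-5,6] | out [-6,6] | ==
  [20] u=3 | in [-5,6] | out [-5,6] | prev [-5,5] | push {0,1}
  [21] u=0 | in [-6,6] | out [-5,6] | ==
  [22] u=1 | in [-5,6] | out [-3,0] | ==

Converged values:
  [0] [-5,6]
  [1] [-3,0]
  [2] [-6,6]
  [3] [-5,6]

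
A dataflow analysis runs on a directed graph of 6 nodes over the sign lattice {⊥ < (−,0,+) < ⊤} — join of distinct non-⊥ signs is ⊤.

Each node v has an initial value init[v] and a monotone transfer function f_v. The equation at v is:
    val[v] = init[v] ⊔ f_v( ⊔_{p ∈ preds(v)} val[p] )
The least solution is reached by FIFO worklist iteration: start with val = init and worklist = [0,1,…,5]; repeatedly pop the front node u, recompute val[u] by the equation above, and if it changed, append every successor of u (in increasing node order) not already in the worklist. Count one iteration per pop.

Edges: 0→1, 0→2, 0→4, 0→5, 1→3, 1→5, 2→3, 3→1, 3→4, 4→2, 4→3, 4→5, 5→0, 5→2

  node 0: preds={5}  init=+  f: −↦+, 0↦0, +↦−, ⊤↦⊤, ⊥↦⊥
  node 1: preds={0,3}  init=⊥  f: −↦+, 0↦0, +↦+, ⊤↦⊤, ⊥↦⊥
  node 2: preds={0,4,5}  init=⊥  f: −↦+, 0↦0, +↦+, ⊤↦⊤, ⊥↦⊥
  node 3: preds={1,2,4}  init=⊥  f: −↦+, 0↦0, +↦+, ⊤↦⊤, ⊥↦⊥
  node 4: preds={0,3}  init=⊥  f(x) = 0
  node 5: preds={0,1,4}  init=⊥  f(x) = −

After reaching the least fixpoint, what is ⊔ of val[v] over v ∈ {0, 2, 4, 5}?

⊤

Worklist (14 pops):
  #1 pop 0: in=⊥ → + (no change)
  #2 pop 1: in=+ → + (was ⊥); enqueue []
  #3 pop 2: in=+ → + (was ⊥); enqueue []
  #4 pop 3: in=+ → + (was ⊥); enqueue [1]
  #5 pop 4: in=+ → 0 (was ⊥); enqueue [2,3]
  #6 pop 5: in=⊤ → − (was ⊥); enqueue [0]
  #7 pop 1: in=+ → + (no change)
  #8 pop 2: in=⊤ → ⊤ (was +); enqueue []
  #9 pop 3: in=⊤ → ⊤ (was +); enqueue [1,4]
  #10 pop 0: in=− → + (no change)
  #11 pop 1: in=⊤ → ⊤ (was +); enqueue [3,5]
  #12 pop 4: in=⊤ → 0 (no change)
  #13 pop 3: in=⊤ → ⊤ (no change)
  #14 pop 5: in=⊤ → − (no change)

Fixpoint:
  val[0] = +
  val[1] = ⊤
  val[2] = ⊤
  val[3] = ⊤
  val[4] = 0
  val[5] = −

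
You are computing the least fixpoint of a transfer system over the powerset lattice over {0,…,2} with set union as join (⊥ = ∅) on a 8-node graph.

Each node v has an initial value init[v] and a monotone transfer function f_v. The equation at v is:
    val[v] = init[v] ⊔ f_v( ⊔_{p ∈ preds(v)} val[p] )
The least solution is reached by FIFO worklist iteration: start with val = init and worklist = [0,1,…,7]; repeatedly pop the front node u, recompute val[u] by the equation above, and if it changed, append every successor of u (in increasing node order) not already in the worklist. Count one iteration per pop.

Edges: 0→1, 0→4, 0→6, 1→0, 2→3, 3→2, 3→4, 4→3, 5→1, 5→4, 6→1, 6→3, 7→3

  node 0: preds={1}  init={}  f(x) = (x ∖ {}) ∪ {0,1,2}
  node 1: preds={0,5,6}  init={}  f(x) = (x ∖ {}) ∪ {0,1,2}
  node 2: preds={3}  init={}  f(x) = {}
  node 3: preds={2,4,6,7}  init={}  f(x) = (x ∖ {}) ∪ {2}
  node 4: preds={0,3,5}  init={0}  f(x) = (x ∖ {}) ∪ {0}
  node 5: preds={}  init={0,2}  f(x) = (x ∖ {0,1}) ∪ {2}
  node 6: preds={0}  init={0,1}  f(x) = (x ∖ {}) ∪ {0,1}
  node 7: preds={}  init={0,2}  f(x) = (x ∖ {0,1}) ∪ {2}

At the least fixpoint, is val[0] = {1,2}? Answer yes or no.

Worklist (12 pops):
  #1 pop 0: in={} → {0,1,2} (was {}); enqueue []
  #2 pop 1: in={0,1,2} → {0,1,2} (was {}); enqueue [0]
  #3 pop 2: in={} → {} (no change)
  #4 pop 3: in={0,1,2} → {0,1,2} (was {}); enqueue [2]
  #5 pop 4: in={0,1,2} → {0,1,2} (was {0}); enqueue [3]
  #6 pop 5: in={} → {0,2} (no change)
  #7 pop 6: in={0,1,2} → {0,1,2} (was {0,1}); enqueue [1]
  #8 pop 7: in={} → {0,2} (no change)
  #9 pop 0: in={0,1,2} → {0,1,2} (no change)
  #10 pop 2: in={0,1,2} → {} (no change)
  #11 pop 3: in={0,1,2} → {0,1,2} (no change)
  #12 pop 1: in={0,1,2} → {0,1,2} (no change)

Fixpoint:
  val[0] = {0,1,2}
  val[1] = {0,1,2}
  val[2] = {}
  val[3] = {0,1,2}
  val[4] = {0,1,2}
  val[5] = {0,2}
  val[6] = {0,1,2}
  val[7] = {0,2}

no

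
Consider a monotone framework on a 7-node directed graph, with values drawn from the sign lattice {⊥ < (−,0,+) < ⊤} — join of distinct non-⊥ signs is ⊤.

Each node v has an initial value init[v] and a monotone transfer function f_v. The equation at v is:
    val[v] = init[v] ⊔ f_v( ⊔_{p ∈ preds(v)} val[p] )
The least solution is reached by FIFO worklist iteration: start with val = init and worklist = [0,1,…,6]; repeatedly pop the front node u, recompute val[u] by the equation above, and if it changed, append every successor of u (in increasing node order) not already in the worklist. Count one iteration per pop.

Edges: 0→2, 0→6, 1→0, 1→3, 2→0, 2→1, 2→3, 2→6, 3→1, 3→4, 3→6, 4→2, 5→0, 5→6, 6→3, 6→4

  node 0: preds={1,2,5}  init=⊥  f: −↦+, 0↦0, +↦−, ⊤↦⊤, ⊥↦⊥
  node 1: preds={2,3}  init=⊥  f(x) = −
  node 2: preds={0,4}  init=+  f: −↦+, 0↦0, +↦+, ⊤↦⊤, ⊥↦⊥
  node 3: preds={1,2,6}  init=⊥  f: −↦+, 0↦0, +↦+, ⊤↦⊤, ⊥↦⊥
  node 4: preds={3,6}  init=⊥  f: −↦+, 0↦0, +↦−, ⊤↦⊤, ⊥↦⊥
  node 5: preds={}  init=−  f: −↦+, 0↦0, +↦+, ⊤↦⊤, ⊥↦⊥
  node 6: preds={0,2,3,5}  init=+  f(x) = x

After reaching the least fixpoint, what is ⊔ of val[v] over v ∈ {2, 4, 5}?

Trace (12 dequeues):
  [1] u=0 | in ⊤ | out ⊤ | prev ⊥ | push {}
  [2] u=1 | in + | out − | prev ⊥ | push {0}
  [3] u=2 | in ⊤ | out ⊤ | prev + | push {1}
  [4] u=3 | in ⊤ | out ⊤ | prev ⊥ | push {}
  [5] u=4 | in ⊤ | out ⊤ | prev ⊥ | push {2}
  [6] u=5 | in ⊥ | out − | ==
  [7] u=6 | in ⊤ | out ⊤ | prev + | push {3,4}
  [8] u=0 | in ⊤ | out ⊤ | ==
  [9] u=1 | in ⊤ | out − | ==
  [10] u=2 | in ⊤ | out ⊤ | ==
  [11] u=3 | in ⊤ | out ⊤ | ==
  [12] u=4 | in ⊤ | out ⊤ | ==

Converged values:
  [0] ⊤
  [1] −
  [2] ⊤
  [3] ⊤
  [4] ⊤
  [5] −
  [6] ⊤

⊤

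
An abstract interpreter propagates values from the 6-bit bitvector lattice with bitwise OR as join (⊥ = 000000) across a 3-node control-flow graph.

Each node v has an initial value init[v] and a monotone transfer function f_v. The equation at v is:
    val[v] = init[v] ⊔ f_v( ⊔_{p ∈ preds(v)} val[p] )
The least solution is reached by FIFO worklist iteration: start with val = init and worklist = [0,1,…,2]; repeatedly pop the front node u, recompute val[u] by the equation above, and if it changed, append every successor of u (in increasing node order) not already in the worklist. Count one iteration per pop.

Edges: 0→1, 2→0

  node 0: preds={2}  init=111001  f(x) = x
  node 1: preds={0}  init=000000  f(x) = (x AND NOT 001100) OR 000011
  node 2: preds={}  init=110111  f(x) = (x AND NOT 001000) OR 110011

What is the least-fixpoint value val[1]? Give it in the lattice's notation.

110011

Trace (3 dequeues):
  [1] u=0 | in 110111 | out 111111 | prev 111001 | push {}
  [2] u=1 | in 111111 | out 110011 | prev 000000 | push {}
  [3] u=2 | in 000000 | out 110111 | ==

Converged values:
  [0] 111111
  [1] 110011
  [2] 110111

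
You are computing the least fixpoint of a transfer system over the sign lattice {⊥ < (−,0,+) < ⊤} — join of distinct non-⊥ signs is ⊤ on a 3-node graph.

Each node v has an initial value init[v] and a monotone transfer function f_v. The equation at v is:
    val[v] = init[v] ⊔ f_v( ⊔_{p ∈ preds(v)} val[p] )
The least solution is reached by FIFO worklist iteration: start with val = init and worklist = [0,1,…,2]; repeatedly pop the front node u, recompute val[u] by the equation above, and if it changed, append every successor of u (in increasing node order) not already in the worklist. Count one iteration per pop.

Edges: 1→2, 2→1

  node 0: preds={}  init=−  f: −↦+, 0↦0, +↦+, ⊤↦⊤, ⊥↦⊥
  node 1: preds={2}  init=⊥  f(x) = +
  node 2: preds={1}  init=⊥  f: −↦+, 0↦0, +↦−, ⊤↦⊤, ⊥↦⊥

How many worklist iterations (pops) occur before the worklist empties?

4

Worklist (4 pops):
  #1 pop 0: in=⊥ → − (no change)
  #2 pop 1: in=⊥ → + (was ⊥); enqueue []
  #3 pop 2: in=+ → − (was ⊥); enqueue [1]
  #4 pop 1: in=− → + (no change)

Fixpoint:
  val[0] = −
  val[1] = +
  val[2] = −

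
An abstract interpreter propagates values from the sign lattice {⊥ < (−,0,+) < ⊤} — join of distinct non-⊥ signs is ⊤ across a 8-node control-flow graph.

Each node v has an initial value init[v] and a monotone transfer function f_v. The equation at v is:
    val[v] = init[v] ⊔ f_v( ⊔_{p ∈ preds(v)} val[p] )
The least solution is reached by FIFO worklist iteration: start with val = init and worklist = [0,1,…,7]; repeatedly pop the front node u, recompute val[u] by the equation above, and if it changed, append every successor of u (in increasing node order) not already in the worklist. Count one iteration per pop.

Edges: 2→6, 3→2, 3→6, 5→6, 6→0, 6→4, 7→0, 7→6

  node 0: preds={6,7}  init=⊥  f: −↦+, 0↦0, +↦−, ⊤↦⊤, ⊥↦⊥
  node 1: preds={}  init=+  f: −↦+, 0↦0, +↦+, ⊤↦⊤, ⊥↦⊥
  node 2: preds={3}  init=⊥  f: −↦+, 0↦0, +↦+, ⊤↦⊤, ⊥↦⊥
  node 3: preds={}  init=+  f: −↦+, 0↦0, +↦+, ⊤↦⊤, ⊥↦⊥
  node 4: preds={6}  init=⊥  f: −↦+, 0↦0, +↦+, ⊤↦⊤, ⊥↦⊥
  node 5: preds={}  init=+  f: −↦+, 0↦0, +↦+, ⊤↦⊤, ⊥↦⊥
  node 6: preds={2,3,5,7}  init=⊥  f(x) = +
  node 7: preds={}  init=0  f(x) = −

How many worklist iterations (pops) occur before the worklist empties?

11

Worklist (11 pops):
  #1 pop 0: in=0 → 0 (was ⊥); enqueue []
  #2 pop 1: in=⊥ → + (no change)
  #3 pop 2: in=+ → + (was ⊥); enqueue []
  #4 pop 3: in=⊥ → + (no change)
  #5 pop 4: in=⊥ → ⊥ (no change)
  #6 pop 5: in=⊥ → + (no change)
  #7 pop 6: in=⊤ → + (was ⊥); enqueue [0,4]
  #8 pop 7: in=⊥ → ⊤ (was 0); enqueue [6]
  #9 pop 0: in=⊤ → ⊤ (was 0); enqueue []
  #10 pop 4: in=+ → + (was ⊥); enqueue []
  #11 pop 6: in=⊤ → + (no change)

Fixpoint:
  val[0] = ⊤
  val[1] = +
  val[2] = +
  val[3] = +
  val[4] = +
  val[5] = +
  val[6] = +
  val[7] = ⊤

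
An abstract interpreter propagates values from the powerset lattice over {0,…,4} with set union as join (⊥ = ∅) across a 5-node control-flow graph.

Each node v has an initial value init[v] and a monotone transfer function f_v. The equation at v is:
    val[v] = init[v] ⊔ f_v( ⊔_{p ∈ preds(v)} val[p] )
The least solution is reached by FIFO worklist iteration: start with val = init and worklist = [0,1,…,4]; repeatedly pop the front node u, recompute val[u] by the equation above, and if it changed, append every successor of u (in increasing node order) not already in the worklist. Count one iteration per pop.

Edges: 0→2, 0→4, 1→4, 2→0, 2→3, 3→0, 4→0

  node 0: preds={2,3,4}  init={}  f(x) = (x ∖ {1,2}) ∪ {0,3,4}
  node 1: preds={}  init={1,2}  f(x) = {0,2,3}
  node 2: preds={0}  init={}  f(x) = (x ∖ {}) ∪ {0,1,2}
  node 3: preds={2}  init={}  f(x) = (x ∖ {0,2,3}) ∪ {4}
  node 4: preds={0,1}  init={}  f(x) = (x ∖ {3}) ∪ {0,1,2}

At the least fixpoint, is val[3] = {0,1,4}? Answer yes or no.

Trace (6 dequeues):
  [1] u=0 | in {} | out {0,3,4} | prev {} | push {}
  [2] u=1 | in {} | out {0,1,2,3} | prev {1,2} | push {}
  [3] u=2 | in {0,3,4} | out {0,1,2,3,4} | prev {} | push {0}
  [4] u=3 | in {0,1,2,3,4} | out {1,4} | prev {} | push {}
  [5] u=4 | in {0,1,2,3,4} | out {0,1,2,4} | prev {} | push {}
  [6] u=0 | in {0,1,2,3,4} | out {0,3,4} | ==

Converged values:
  [0] {0,3,4}
  [1] {0,1,2,3}
  [2] {0,1,2,3,4}
  [3] {1,4}
  [4] {0,1,2,4}

no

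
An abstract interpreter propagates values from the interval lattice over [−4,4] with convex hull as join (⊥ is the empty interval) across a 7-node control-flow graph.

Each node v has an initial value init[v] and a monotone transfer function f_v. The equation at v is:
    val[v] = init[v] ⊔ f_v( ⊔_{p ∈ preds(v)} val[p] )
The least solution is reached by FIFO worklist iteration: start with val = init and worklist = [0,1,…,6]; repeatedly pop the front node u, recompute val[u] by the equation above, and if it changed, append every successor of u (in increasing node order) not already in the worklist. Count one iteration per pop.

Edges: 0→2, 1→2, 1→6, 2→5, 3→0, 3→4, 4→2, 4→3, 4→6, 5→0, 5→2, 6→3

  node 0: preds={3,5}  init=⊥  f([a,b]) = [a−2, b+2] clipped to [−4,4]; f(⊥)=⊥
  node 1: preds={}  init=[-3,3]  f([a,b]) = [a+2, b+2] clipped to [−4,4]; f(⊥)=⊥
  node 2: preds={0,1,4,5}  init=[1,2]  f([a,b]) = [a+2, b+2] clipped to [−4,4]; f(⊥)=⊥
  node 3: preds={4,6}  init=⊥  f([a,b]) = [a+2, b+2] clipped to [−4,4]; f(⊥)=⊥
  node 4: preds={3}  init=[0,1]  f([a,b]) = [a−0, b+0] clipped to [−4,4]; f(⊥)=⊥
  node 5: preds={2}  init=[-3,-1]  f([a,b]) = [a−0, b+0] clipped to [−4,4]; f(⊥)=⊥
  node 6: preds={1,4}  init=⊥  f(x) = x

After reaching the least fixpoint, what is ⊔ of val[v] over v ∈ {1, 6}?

Worklist (16 pops):
  #1 pop 0: in=[-3,-1] → [-4,1] (was ⊥); enqueue []
  #2 pop 1: in=⊥ → [-3,3] (no change)
  #3 pop 2: in=[-4,3] → [-2,4] (was [1,2]); enqueue []
  #4 pop 3: in=[0,1] → [2,3] (was ⊥); enqueue [0]
  #5 pop 4: in=[2,3] → [0,3] (was [0,1]); enqueue [2,3]
  #6 pop 5: in=[-2,4] → [-3,4] (was [-3,-1]); enqueue []
  #7 pop 6: in=[-3,3] → [-3,3] (was ⊥); enqueue []
  #8 pop 0: in=[-3,4] → [-4,4] (was [-4,1]); enqueue []
  #9 pop 2: in=[-4,4] → [-2,4] (no change)
  #10 pop 3: in=[-3,3] → [-1,4] (was [2,3]); enqueue [0,4]
  #11 pop 0: in=[-3,4] → [-4,4] (no change)
  #12 pop 4: in=[-1,4] → [-1,4] (was [0,3]); enqueue [2,3,6]
  #13 pop 2: in=[-4,4] → [-2,4] (no change)
  #14 pop 3: in=[-3,4] → [-1,4] (no change)
  #15 pop 6: in=[-3,4] → [-3,4] (was [-3,3]); enqueue [3]
  #16 pop 3: in=[-3,4] → [-1,4] (no change)

Fixpoint:
  val[0] = [-4,4]
  val[1] = [-3,3]
  val[2] = [-2,4]
  val[3] = [-1,4]
  val[4] = [-1,4]
  val[5] = [-3,4]
  val[6] = [-3,4]

[-3,4]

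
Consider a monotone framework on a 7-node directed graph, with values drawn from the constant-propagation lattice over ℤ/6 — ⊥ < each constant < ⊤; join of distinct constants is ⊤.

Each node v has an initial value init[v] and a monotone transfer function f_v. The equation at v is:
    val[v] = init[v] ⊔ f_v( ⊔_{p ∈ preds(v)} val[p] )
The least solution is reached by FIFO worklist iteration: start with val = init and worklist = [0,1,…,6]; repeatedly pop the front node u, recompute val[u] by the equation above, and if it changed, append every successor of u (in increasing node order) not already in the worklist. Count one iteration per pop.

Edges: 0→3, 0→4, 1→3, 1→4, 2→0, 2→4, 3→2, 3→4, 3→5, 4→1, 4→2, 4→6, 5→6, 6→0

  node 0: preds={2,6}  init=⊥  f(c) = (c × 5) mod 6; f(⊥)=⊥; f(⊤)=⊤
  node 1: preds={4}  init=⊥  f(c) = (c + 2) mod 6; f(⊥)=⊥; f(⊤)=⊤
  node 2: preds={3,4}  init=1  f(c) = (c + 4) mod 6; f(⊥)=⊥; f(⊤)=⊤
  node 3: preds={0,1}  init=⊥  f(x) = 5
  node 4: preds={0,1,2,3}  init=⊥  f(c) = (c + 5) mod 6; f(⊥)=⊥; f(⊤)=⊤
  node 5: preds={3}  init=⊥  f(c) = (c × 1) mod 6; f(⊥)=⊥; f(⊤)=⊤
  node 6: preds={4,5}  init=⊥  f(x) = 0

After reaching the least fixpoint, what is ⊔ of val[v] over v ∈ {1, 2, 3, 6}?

⊤

Worklist (12 pops):
  #1 pop 0: in=1 → 5 (was ⊥); enqueue []
  #2 pop 1: in=⊥ → ⊥ (no change)
  #3 pop 2: in=⊥ → 1 (no change)
  #4 pop 3: in=5 → 5 (was ⊥); enqueue [2]
  #5 pop 4: in=⊤ → ⊤ (was ⊥); enqueue [1]
  #6 pop 5: in=5 → 5 (was ⊥); enqueue []
  #7 pop 6: in=⊤ → 0 (was ⊥); enqueue [0]
  #8 pop 2: in=⊤ → ⊤ (was 1); enqueue [4]
  #9 pop 1: in=⊤ → ⊤ (was ⊥); enqueue [3]
  #10 pop 0: in=⊤ → ⊤ (was 5); enqueue []
  #11 pop 4: in=⊤ → ⊤ (no change)
  #12 pop 3: in=⊤ → 5 (no change)

Fixpoint:
  val[0] = ⊤
  val[1] = ⊤
  val[2] = ⊤
  val[3] = 5
  val[4] = ⊤
  val[5] = 5
  val[6] = 0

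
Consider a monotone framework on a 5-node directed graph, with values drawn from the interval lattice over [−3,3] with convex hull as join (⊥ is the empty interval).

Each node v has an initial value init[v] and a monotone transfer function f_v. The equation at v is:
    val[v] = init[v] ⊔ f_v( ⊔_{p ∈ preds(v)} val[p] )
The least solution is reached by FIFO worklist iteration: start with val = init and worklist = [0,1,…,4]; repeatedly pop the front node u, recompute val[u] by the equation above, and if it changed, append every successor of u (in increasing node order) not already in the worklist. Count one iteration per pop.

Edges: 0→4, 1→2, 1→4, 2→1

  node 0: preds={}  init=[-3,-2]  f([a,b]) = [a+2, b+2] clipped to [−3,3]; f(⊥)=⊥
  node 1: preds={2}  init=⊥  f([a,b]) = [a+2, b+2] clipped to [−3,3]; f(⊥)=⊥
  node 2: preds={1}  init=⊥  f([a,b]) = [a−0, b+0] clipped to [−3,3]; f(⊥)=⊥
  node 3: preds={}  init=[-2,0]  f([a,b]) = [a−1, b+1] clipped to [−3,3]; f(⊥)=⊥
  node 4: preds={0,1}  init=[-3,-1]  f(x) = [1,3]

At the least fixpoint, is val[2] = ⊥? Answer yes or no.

Iteration log — 5 steps:
  step 1. node 0  ⊔preds=⊥  new=[-3,-2]  stable
  step 2. node 1  ⊔preds=⊥  new=⊥  stable
  step 3. node 2  ⊔preds=⊥  new=⊥  stable
  step 4. node 3  ⊔preds=⊥  new=[-2,0]  stable
  step 5. node 4  ⊔preds=[-3,-2]  new=[-3,3]  old=[-3,-1]  +wl: 

Least fixpoint reached:
  node 0: [-3,-2]
  node 1: ⊥
  node 2: ⊥
  node 3: [-2,0]
  node 4: [-3,3]

yes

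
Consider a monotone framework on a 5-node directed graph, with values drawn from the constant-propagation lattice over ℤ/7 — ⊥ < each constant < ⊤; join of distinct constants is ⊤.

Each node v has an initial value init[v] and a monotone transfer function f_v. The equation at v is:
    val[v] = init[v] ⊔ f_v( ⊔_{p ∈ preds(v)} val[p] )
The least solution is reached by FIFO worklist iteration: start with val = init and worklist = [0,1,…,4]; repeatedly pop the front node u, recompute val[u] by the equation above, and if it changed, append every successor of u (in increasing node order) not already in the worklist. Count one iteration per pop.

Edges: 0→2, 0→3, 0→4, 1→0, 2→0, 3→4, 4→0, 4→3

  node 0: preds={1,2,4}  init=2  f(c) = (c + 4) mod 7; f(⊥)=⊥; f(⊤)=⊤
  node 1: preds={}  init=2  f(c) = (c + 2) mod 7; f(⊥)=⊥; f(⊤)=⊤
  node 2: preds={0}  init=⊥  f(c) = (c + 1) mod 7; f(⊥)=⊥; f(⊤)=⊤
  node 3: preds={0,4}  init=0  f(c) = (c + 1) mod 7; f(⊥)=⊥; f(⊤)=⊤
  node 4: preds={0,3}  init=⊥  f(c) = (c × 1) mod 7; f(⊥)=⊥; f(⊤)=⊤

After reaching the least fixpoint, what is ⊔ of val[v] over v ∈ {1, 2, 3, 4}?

Trace (7 dequeues):
  [1] u=0 | in 2 | out ⊤ | prev 2 | push {}
  [2] u=1 | in ⊥ | out 2 | ==
  [3] u=2 | in ⊤ | out ⊤ | prev ⊥ | push {0}
  [4] u=3 | in ⊤ | out ⊤ | prev 0 | push {}
  [5] u=4 | in ⊤ | out ⊤ | prev ⊥ | push {3}
  [6] u=0 | in ⊤ | out ⊤ | ==
  [7] u=3 | in ⊤ | out ⊤ | ==

Converged values:
  [0] ⊤
  [1] 2
  [2] ⊤
  [3] ⊤
  [4] ⊤

⊤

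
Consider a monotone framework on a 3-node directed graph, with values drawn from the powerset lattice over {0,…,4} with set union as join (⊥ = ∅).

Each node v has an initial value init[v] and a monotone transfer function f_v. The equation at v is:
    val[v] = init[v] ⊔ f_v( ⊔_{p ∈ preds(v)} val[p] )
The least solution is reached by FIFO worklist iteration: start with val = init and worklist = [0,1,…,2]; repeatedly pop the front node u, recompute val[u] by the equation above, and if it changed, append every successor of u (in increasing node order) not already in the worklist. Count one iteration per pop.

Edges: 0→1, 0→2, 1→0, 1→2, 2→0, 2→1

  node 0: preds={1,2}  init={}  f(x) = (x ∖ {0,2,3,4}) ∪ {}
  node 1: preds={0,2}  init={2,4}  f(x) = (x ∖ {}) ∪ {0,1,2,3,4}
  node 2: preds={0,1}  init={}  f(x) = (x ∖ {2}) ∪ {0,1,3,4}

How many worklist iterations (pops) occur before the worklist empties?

Iteration log — 6 steps:
  step 1. node 0  ⊔preds={2,4}  new={}  stable
  step 2. node 1  ⊔preds={}  new={0,1,2,3,4}  old={2,4}  +wl: 0
  step 3. node 2  ⊔preds={0,1,2,3,4}  new={0,1,3,4}  old={}  +wl: 1
  step 4. node 0  ⊔preds={0,1,2,3,4}  new={1}  old={}  +wl: 2
  step 5. node 1  ⊔preds={0,1,3,4}  new={0,1,2,3,4}  stable
  step 6. node 2  ⊔preds={0,1,2,3,4}  new={0,1,3,4}  stable

Least fixpoint reached:
  node 0: {1}
  node 1: {0,1,2,3,4}
  node 2: {0,1,3,4}

6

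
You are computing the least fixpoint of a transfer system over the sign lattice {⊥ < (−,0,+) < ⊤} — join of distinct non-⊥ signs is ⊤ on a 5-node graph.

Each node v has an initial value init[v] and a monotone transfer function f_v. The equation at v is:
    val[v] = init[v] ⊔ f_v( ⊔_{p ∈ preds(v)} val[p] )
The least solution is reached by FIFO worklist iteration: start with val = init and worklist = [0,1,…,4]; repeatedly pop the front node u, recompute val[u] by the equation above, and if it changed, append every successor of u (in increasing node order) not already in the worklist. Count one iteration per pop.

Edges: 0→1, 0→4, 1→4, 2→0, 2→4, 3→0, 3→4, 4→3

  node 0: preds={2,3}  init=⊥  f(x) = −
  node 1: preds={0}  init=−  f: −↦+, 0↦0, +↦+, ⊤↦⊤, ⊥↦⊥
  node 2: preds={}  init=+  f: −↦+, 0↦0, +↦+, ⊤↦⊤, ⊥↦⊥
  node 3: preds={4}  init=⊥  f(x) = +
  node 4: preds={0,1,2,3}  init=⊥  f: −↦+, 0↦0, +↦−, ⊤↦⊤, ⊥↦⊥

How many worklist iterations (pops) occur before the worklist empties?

Worklist (7 pops):
  #1 pop 0: in=+ → − (was ⊥); enqueue []
  #2 pop 1: in=− → ⊤ (was −); enqueue []
  #3 pop 2: in=⊥ → + (no change)
  #4 pop 3: in=⊥ → + (was ⊥); enqueue [0]
  #5 pop 4: in=⊤ → ⊤ (was ⊥); enqueue [3]
  #6 pop 0: in=+ → − (no change)
  #7 pop 3: in=⊤ → + (no change)

Fixpoint:
  val[0] = −
  val[1] = ⊤
  val[2] = +
  val[3] = +
  val[4] = ⊤

7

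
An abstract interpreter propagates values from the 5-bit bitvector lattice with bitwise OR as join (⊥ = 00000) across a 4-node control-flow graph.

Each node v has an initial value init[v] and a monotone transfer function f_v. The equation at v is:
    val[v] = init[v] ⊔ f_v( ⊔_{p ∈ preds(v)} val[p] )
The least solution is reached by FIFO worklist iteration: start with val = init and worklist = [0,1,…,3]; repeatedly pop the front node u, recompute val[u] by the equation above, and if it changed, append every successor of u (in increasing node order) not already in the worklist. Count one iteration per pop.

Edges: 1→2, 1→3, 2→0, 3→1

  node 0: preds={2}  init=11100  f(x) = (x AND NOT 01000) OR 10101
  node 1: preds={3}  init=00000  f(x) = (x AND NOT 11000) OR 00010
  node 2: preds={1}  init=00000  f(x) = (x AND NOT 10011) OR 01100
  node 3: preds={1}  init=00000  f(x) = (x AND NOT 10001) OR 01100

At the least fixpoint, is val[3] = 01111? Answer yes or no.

Worklist (8 pops):
  #1 pop 0: in=00000 → 11101 (was 11100); enqueue []
  #2 pop 1: in=00000 → 00010 (was 00000); enqueue []
  #3 pop 2: in=00010 → 01100 (was 00000); enqueue [0]
  #4 pop 3: in=00010 → 01110 (was 00000); enqueue [1]
  #5 pop 0: in=01100 → 11101 (no change)
  #6 pop 1: in=01110 → 00110 (was 00010); enqueue [2,3]
  #7 pop 2: in=00110 → 01100 (no change)
  #8 pop 3: in=00110 → 01110 (no change)

Fixpoint:
  val[0] = 11101
  val[1] = 00110
  val[2] = 01100
  val[3] = 01110

no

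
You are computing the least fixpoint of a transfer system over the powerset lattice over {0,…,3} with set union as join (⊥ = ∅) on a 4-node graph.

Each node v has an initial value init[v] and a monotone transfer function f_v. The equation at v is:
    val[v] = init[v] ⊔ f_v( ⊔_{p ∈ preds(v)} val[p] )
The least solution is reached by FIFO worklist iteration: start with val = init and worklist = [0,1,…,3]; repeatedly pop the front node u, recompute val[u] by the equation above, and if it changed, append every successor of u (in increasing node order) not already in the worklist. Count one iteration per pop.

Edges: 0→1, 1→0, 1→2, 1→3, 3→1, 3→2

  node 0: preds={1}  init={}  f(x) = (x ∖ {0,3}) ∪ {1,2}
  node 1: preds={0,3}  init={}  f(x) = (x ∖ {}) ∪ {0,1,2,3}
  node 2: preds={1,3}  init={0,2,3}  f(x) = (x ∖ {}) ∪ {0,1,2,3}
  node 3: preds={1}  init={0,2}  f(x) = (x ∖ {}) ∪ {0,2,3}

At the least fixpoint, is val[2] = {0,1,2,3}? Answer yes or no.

yes

Iteration log — 7 steps:
  step 1. node 0  ⊔preds={}  new={1,2}  old={}  +wl: 
  step 2. node 1  ⊔preds={0,1,2}  new={0,1,2,3}  old={}  +wl: 0
  step 3. node 2  ⊔preds={0,1,2,3}  new={0,1,2,3}  old={0,2,3}  +wl: 
  step 4. node 3  ⊔preds={0,1,2,3}  new={0,1,2,3}  old={0,2}  +wl: 1,2
  step 5. node 0  ⊔preds={0,1,2,3}  new={1,2}  stable
  step 6. node 1  ⊔preds={0,1,2,3}  new={0,1,2,3}  stable
  step 7. node 2  ⊔preds={0,1,2,3}  new={0,1,2,3}  stable

Least fixpoint reached:
  node 0: {1,2}
  node 1: {0,1,2,3}
  node 2: {0,1,2,3}
  node 3: {0,1,2,3}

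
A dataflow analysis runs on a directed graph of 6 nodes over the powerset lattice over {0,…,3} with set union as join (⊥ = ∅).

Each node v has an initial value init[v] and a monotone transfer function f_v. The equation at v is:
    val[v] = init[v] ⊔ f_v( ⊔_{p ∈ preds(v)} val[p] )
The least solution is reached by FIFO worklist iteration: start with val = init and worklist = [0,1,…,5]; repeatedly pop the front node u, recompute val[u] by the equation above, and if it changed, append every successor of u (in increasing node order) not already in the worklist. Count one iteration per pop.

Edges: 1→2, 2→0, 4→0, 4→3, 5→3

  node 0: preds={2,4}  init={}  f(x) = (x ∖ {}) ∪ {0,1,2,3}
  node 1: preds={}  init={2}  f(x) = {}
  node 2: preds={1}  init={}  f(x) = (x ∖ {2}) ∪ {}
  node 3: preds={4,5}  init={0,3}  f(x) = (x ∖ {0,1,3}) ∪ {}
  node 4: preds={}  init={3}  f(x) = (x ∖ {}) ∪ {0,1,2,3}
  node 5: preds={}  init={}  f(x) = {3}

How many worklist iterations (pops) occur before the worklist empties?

8

Iteration log — 8 steps:
  step 1. node 0  ⊔preds={3}  new={0,1,2,3}  old={}  +wl: 
  step 2. node 1  ⊔preds={}  new={2}  stable
  step 3. node 2  ⊔preds={2}  new={}  stable
  step 4. node 3  ⊔preds={3}  new={0,3}  stable
  step 5. node 4  ⊔preds={}  new={0,1,2,3}  old={3}  +wl: 0,3
  step 6. node 5  ⊔preds={}  new={3}  old={}  +wl: 
  step 7. node 0  ⊔preds={0,1,2,3}  new={0,1,2,3}  stable
  step 8. node 3  ⊔preds={0,1,2,3}  new={0,2,3}  old={0,3}  +wl: 

Least fixpoint reached:
  node 0: {0,1,2,3}
  node 1: {2}
  node 2: {}
  node 3: {0,2,3}
  node 4: {0,1,2,3}
  node 5: {3}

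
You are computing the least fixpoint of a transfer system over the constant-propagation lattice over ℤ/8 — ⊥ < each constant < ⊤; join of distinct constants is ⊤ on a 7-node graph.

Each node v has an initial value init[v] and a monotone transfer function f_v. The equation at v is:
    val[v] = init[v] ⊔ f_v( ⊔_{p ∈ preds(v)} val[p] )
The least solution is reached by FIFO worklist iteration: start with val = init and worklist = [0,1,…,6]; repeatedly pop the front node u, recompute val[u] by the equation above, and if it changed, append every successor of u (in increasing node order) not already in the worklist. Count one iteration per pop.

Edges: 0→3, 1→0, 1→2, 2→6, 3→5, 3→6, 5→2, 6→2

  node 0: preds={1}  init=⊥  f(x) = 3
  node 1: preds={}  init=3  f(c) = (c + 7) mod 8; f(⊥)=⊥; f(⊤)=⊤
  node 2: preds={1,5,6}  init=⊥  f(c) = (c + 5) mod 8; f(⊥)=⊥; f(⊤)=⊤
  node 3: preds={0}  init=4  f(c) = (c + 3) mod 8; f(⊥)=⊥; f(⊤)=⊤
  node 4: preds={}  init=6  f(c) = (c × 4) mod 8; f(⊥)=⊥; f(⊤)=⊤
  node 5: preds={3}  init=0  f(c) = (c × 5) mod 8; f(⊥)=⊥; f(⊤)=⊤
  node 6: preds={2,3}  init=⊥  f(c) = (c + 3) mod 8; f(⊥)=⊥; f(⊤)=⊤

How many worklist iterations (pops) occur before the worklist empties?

Worklist (8 pops):
  #1 pop 0: in=3 → 3 (was ⊥); enqueue []
  #2 pop 1: in=⊥ → 3 (no change)
  #3 pop 2: in=⊤ → ⊤ (was ⊥); enqueue []
  #4 pop 3: in=3 → ⊤ (was 4); enqueue []
  #5 pop 4: in=⊥ → 6 (no change)
  #6 pop 5: in=⊤ → ⊤ (was 0); enqueue [2]
  #7 pop 6: in=⊤ → ⊤ (was ⊥); enqueue []
  #8 pop 2: in=⊤ → ⊤ (no change)

Fixpoint:
  val[0] = 3
  val[1] = 3
  val[2] = ⊤
  val[3] = ⊤
  val[4] = 6
  val[5] = ⊤
  val[6] = ⊤

8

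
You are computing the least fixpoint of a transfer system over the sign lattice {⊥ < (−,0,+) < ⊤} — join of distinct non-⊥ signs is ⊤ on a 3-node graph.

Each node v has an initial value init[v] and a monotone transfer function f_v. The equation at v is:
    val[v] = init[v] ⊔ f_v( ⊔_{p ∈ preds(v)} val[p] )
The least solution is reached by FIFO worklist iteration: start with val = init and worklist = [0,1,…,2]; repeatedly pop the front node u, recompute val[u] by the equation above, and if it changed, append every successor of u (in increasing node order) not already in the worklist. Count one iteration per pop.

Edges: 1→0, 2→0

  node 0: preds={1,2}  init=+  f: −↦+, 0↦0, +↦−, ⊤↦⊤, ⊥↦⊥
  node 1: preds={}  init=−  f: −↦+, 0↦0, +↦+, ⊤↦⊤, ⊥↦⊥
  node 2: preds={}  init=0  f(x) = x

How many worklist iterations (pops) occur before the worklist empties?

Trace (3 dequeues):
  [1] u=0 | in ⊤ | out ⊤ | prev + | push {}
  [2] u=1 | in ⊥ | out − | ==
  [3] u=2 | in ⊥ | out 0 | ==

Converged values:
  [0] ⊤
  [1] −
  [2] 0

3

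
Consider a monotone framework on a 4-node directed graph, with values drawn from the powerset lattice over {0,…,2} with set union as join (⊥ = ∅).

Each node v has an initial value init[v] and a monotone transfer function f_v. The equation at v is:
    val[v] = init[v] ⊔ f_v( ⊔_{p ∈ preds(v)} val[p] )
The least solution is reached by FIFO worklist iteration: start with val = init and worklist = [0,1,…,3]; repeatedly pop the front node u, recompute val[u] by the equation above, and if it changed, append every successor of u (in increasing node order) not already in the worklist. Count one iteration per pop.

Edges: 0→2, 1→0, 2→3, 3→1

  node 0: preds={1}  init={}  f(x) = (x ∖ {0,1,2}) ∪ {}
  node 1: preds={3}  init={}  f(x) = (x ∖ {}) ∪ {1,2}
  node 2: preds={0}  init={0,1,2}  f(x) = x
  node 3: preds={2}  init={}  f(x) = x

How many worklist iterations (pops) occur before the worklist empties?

7

Iteration log — 7 steps:
  step 1. node 0  ⊔preds={}  new={}  stable
  step 2. node 1  ⊔preds={}  new={1,2}  old={}  +wl: 0
  step 3. node 2  ⊔preds={}  new={0,1,2}  stable
  step 4. node 3  ⊔preds={0,1,2}  new={0,1,2}  old={}  +wl: 1
  step 5. node 0  ⊔preds={1,2}  new={}  stable
  step 6. node 1  ⊔preds={0,1,2}  new={0,1,2}  old={1,2}  +wl: 0
  step 7. node 0  ⊔preds={0,1,2}  new={}  stable

Least fixpoint reached:
  node 0: {}
  node 1: {0,1,2}
  node 2: {0,1,2}
  node 3: {0,1,2}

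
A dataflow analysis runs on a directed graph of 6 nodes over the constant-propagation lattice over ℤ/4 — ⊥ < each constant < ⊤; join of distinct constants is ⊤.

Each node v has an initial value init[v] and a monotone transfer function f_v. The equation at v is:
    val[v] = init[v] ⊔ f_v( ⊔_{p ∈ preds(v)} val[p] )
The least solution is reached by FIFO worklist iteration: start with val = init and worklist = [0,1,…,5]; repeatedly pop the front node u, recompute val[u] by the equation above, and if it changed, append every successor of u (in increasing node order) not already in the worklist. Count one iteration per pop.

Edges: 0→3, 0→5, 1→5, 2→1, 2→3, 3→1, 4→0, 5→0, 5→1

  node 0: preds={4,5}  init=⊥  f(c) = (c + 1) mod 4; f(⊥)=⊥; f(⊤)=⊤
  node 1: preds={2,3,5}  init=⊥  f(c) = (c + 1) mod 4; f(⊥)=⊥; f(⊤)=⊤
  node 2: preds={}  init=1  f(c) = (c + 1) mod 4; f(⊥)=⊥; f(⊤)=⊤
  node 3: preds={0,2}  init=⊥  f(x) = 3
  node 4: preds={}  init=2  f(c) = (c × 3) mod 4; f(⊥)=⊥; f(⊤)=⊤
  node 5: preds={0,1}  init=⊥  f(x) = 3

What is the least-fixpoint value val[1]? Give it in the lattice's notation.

Worklist (10 pops):
  #1 pop 0: in=2 → 3 (was ⊥); enqueue []
  #2 pop 1: in=1 → 2 (was ⊥); enqueue []
  #3 pop 2: in=⊥ → 1 (no change)
  #4 pop 3: in=⊤ → 3 (was ⊥); enqueue [1]
  #5 pop 4: in=⊥ → 2 (no change)
  #6 pop 5: in=⊤ → 3 (was ⊥); enqueue [0]
  #7 pop 1: in=⊤ → ⊤ (was 2); enqueue [5]
  #8 pop 0: in=⊤ → ⊤ (was 3); enqueue [3]
  #9 pop 5: in=⊤ → 3 (no change)
  #10 pop 3: in=⊤ → 3 (no change)

Fixpoint:
  val[0] = ⊤
  val[1] = ⊤
  val[2] = 1
  val[3] = 3
  val[4] = 2
  val[5] = 3

⊤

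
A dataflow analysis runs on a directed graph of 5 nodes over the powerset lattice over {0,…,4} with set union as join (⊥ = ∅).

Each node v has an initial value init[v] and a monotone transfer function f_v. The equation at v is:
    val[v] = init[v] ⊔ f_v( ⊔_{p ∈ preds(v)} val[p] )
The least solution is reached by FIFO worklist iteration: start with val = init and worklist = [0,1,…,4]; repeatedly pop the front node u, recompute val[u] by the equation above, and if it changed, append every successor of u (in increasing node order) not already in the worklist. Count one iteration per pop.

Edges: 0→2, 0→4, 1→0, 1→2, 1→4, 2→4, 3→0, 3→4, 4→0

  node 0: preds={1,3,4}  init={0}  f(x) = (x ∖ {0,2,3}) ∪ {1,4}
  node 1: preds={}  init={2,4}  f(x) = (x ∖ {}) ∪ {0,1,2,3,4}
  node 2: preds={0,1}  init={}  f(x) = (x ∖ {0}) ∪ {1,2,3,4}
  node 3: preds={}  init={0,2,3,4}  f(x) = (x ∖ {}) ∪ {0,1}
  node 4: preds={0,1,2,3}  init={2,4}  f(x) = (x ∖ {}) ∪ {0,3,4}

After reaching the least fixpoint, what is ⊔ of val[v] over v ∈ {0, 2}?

{0,1,2,3,4}

Worklist (6 pops):
  #1 pop 0: in={0,2,3,4} → {0,1,4} (was {0}); enqueue []
  #2 pop 1: in={} → {0,1,2,3,4} (was {2,4}); enqueue [0]
  #3 pop 2: in={0,1,2,3,4} → {1,2,3,4} (was {}); enqueue []
  #4 pop 3: in={} → {0,1,2,3,4} (was {0,2,3,4}); enqueue []
  #5 pop 4: in={0,1,2,3,4} → {0,1,2,3,4} (was {2,4}); enqueue []
  #6 pop 0: in={0,1,2,3,4} → {0,1,4} (no change)

Fixpoint:
  val[0] = {0,1,4}
  val[1] = {0,1,2,3,4}
  val[2] = {1,2,3,4}
  val[3] = {0,1,2,3,4}
  val[4] = {0,1,2,3,4}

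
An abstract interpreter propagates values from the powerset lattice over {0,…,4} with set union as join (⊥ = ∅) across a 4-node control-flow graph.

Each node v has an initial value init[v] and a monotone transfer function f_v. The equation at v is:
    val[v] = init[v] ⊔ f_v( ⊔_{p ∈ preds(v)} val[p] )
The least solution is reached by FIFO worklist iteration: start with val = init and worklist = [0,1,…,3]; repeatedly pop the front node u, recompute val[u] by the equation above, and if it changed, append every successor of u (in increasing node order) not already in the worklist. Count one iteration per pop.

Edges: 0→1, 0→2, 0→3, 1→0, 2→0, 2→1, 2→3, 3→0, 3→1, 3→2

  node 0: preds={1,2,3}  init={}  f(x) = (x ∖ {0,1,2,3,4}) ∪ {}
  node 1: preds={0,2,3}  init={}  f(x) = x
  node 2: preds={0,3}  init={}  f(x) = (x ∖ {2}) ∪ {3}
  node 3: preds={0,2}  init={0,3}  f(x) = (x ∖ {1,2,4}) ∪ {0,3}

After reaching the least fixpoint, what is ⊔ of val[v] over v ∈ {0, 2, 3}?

{0,3}

Trace (6 dequeues):
  [1] u=0 | in {0,3} | out {} | ==
  [2] u=1 | in {0,3} | out {0,3} | prev {} | push {0}
  [3] u=2 | in {0,3} | out {0,3} | prev {} | push {1}
  [4] u=3 | in {0,3} | out {0,3} | ==
  [5] u=0 | in {0,3} | out {} | ==
  [6] u=1 | in {0,3} | out {0,3} | ==

Converged values:
  [0] {}
  [1] {0,3}
  [2] {0,3}
  [3] {0,3}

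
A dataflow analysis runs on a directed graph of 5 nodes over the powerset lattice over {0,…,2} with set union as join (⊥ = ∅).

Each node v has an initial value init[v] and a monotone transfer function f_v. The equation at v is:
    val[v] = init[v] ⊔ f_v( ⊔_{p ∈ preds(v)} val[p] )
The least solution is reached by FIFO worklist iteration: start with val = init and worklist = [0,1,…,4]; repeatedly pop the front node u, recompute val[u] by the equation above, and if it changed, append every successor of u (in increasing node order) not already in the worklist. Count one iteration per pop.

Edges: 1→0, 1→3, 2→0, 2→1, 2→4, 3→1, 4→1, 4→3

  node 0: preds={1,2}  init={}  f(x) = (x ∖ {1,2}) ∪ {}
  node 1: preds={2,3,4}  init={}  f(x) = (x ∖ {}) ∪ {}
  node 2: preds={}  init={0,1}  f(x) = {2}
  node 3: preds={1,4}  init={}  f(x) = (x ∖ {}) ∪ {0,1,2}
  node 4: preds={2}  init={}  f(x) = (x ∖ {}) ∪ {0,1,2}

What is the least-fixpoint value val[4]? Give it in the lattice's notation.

Worklist (9 pops):
  #1 pop 0: in={0,1} → {0} (was {}); enqueue []
  #2 pop 1: in={0,1} → {0,1} (was {}); enqueue [0]
  #3 pop 2: in={} → {0,1,2} (was {0,1}); enqueue [1]
  #4 pop 3: in={0,1} → {0,1,2} (was {}); enqueue []
  #5 pop 4: in={0,1,2} → {0,1,2} (was {}); enqueue [3]
  #6 pop 0: in={0,1,2} → {0} (no change)
  #7 pop 1: in={0,1,2} → {0,1,2} (was {0,1}); enqueue [0]
  #8 pop 3: in={0,1,2} → {0,1,2} (no change)
  #9 pop 0: in={0,1,2} → {0} (no change)

Fixpoint:
  val[0] = {0}
  val[1] = {0,1,2}
  val[2] = {0,1,2}
  val[3] = {0,1,2}
  val[4] = {0,1,2}

{0,1,2}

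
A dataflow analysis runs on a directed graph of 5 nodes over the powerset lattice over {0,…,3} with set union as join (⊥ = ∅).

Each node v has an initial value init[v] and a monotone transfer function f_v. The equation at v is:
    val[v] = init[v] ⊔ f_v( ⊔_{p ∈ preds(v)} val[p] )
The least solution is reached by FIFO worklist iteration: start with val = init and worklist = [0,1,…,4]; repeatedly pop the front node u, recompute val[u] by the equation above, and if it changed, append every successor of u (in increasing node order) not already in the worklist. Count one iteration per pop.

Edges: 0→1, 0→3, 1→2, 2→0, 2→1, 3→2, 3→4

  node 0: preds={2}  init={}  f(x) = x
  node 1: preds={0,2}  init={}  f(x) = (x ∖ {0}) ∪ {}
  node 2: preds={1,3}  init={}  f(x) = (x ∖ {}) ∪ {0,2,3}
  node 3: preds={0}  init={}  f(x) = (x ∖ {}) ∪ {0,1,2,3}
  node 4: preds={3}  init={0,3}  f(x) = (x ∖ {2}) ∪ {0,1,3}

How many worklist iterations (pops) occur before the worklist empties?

Trace (13 dequeues):
  [1] u=0 | in {} | out {} | ==
  [2] u=1 | in {} | out {} | ==
  [3] u=2 | in {} | out {0,2,3} | prev {} | push {0,1}
  [4] u=3 | in {} | out {0,1,2,3} | prev {} | push {2}
  [5] u=4 | in {0,1,2,3} | out {0,1,3} | prev {0,3} | push {}
  [6] u=0 | in {0,2,3} | out {0,2,3} | prev {} | push {3}
  [7] u=1 | in {0,2,3} | out {2,3} | prev {} | push {}
  [8] u=2 | in {0,1,2,3} | out {0,1,2,3} | prev {0,2,3} | push {0,1}
  [9] u=3 | in {0,2,3} | out {0,1,2,3} | ==
  [10] u=0 | in {0,1,2,3} | out {0,1,2,3} | prev {0,2,3} | push {3}
  [11] u=1 | in {0,1,2,3} | out {1,2,3} | prev {2,3} | push {2}
  [12] u=3 | in {0,1,2,3} | out {0,1,2,3} | ==
  [13] u=2 | in {0,1,2,3} | out {0,1,2,3} | ==

Converged values:
  [0] {0,1,2,3}
  [1] {1,2,3}
  [2] {0,1,2,3}
  [3] {0,1,2,3}
  [4] {0,1,3}

13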